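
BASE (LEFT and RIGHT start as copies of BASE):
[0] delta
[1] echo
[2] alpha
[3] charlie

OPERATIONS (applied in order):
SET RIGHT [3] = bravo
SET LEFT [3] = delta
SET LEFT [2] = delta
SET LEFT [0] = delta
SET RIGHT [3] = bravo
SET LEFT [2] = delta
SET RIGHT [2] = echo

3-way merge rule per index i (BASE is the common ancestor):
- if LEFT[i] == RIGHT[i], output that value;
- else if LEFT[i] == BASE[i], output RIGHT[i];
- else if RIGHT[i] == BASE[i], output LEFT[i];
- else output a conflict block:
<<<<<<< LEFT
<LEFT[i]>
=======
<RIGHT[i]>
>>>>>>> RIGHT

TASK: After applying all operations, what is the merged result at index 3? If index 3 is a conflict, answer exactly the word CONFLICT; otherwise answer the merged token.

Answer: CONFLICT

Derivation:
Final LEFT:  [delta, echo, delta, delta]
Final RIGHT: [delta, echo, echo, bravo]
i=0: L=delta R=delta -> agree -> delta
i=1: L=echo R=echo -> agree -> echo
i=2: BASE=alpha L=delta R=echo all differ -> CONFLICT
i=3: BASE=charlie L=delta R=bravo all differ -> CONFLICT
Index 3 -> CONFLICT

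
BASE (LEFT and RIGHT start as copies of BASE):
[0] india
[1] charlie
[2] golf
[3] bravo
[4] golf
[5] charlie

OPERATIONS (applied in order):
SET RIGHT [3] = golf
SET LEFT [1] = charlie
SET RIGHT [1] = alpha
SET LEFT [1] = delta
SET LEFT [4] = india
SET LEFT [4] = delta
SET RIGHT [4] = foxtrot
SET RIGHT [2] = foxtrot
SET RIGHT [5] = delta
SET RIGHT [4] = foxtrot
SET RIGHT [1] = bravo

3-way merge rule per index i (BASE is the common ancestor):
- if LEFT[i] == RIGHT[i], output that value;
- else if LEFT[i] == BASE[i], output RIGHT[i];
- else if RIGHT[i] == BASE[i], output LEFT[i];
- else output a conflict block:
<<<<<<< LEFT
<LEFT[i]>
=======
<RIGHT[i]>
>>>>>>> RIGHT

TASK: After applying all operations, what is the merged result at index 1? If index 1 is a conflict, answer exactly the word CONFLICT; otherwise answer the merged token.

Answer: CONFLICT

Derivation:
Final LEFT:  [india, delta, golf, bravo, delta, charlie]
Final RIGHT: [india, bravo, foxtrot, golf, foxtrot, delta]
i=0: L=india R=india -> agree -> india
i=1: BASE=charlie L=delta R=bravo all differ -> CONFLICT
i=2: L=golf=BASE, R=foxtrot -> take RIGHT -> foxtrot
i=3: L=bravo=BASE, R=golf -> take RIGHT -> golf
i=4: BASE=golf L=delta R=foxtrot all differ -> CONFLICT
i=5: L=charlie=BASE, R=delta -> take RIGHT -> delta
Index 1 -> CONFLICT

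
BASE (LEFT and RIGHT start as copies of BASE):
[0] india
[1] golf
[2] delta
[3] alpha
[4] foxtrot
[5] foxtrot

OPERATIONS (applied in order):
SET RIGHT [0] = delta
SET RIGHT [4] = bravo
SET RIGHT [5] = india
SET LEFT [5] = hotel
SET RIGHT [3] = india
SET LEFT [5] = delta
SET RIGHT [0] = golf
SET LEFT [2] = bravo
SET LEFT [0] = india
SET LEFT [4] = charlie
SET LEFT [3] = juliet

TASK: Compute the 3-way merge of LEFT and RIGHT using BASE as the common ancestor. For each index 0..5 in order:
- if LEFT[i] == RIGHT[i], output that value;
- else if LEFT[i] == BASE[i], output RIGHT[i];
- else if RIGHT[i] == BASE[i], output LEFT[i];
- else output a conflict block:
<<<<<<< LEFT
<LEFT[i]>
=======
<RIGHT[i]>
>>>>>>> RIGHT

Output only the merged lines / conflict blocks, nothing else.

Final LEFT:  [india, golf, bravo, juliet, charlie, delta]
Final RIGHT: [golf, golf, delta, india, bravo, india]
i=0: L=india=BASE, R=golf -> take RIGHT -> golf
i=1: L=golf R=golf -> agree -> golf
i=2: L=bravo, R=delta=BASE -> take LEFT -> bravo
i=3: BASE=alpha L=juliet R=india all differ -> CONFLICT
i=4: BASE=foxtrot L=charlie R=bravo all differ -> CONFLICT
i=5: BASE=foxtrot L=delta R=india all differ -> CONFLICT

Answer: golf
golf
bravo
<<<<<<< LEFT
juliet
=======
india
>>>>>>> RIGHT
<<<<<<< LEFT
charlie
=======
bravo
>>>>>>> RIGHT
<<<<<<< LEFT
delta
=======
india
>>>>>>> RIGHT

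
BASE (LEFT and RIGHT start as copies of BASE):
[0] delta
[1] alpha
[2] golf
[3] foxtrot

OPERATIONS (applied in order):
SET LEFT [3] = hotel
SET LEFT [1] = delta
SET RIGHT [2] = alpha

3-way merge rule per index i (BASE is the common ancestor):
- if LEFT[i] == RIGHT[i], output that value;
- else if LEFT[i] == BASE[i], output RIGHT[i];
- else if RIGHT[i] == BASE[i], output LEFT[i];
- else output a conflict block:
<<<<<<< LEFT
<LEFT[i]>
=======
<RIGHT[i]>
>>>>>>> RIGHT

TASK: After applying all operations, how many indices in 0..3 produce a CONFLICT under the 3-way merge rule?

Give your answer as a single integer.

Final LEFT:  [delta, delta, golf, hotel]
Final RIGHT: [delta, alpha, alpha, foxtrot]
i=0: L=delta R=delta -> agree -> delta
i=1: L=delta, R=alpha=BASE -> take LEFT -> delta
i=2: L=golf=BASE, R=alpha -> take RIGHT -> alpha
i=3: L=hotel, R=foxtrot=BASE -> take LEFT -> hotel
Conflict count: 0

Answer: 0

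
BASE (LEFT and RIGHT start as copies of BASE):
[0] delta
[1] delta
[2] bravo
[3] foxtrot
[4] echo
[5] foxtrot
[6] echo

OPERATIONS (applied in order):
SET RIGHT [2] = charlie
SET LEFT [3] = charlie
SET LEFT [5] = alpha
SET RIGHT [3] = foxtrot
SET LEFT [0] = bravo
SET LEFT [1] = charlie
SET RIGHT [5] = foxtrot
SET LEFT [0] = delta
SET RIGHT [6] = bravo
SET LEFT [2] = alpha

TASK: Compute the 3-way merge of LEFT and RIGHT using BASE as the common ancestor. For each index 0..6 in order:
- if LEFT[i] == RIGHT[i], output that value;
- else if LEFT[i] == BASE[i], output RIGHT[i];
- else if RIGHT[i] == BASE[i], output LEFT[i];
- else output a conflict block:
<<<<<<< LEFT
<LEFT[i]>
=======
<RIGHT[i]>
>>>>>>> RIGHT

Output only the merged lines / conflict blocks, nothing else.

Final LEFT:  [delta, charlie, alpha, charlie, echo, alpha, echo]
Final RIGHT: [delta, delta, charlie, foxtrot, echo, foxtrot, bravo]
i=0: L=delta R=delta -> agree -> delta
i=1: L=charlie, R=delta=BASE -> take LEFT -> charlie
i=2: BASE=bravo L=alpha R=charlie all differ -> CONFLICT
i=3: L=charlie, R=foxtrot=BASE -> take LEFT -> charlie
i=4: L=echo R=echo -> agree -> echo
i=5: L=alpha, R=foxtrot=BASE -> take LEFT -> alpha
i=6: L=echo=BASE, R=bravo -> take RIGHT -> bravo

Answer: delta
charlie
<<<<<<< LEFT
alpha
=======
charlie
>>>>>>> RIGHT
charlie
echo
alpha
bravo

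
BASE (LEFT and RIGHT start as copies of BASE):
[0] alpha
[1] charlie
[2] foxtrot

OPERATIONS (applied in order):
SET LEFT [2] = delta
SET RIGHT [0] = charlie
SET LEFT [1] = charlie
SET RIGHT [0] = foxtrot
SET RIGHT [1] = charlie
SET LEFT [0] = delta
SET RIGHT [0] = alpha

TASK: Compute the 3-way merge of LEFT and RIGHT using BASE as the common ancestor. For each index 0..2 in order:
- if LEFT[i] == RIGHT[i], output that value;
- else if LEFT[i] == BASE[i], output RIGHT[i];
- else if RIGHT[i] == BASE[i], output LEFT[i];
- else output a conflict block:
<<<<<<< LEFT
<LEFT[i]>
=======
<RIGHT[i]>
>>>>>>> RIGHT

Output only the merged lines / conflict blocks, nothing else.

Final LEFT:  [delta, charlie, delta]
Final RIGHT: [alpha, charlie, foxtrot]
i=0: L=delta, R=alpha=BASE -> take LEFT -> delta
i=1: L=charlie R=charlie -> agree -> charlie
i=2: L=delta, R=foxtrot=BASE -> take LEFT -> delta

Answer: delta
charlie
delta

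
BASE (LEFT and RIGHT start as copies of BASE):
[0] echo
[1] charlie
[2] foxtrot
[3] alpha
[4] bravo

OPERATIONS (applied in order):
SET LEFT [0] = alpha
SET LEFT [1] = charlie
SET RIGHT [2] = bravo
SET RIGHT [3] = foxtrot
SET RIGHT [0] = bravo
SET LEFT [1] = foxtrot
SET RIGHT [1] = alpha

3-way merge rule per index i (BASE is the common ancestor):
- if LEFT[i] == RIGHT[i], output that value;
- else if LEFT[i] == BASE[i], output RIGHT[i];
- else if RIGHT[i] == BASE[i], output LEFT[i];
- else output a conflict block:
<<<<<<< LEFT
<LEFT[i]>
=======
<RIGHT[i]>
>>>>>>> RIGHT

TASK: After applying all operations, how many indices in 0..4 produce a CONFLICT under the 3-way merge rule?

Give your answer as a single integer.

Final LEFT:  [alpha, foxtrot, foxtrot, alpha, bravo]
Final RIGHT: [bravo, alpha, bravo, foxtrot, bravo]
i=0: BASE=echo L=alpha R=bravo all differ -> CONFLICT
i=1: BASE=charlie L=foxtrot R=alpha all differ -> CONFLICT
i=2: L=foxtrot=BASE, R=bravo -> take RIGHT -> bravo
i=3: L=alpha=BASE, R=foxtrot -> take RIGHT -> foxtrot
i=4: L=bravo R=bravo -> agree -> bravo
Conflict count: 2

Answer: 2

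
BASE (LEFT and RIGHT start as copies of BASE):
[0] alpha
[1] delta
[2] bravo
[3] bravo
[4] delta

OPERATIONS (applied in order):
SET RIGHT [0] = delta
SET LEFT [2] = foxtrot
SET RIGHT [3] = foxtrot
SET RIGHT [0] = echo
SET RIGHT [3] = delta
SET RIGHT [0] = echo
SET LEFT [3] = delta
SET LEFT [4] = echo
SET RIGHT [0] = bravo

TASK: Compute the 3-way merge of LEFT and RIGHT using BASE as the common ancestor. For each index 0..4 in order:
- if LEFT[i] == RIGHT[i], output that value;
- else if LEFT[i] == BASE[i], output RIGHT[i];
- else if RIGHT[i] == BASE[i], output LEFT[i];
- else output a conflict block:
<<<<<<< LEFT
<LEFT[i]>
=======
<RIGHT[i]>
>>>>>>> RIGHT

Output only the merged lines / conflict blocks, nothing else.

Answer: bravo
delta
foxtrot
delta
echo

Derivation:
Final LEFT:  [alpha, delta, foxtrot, delta, echo]
Final RIGHT: [bravo, delta, bravo, delta, delta]
i=0: L=alpha=BASE, R=bravo -> take RIGHT -> bravo
i=1: L=delta R=delta -> agree -> delta
i=2: L=foxtrot, R=bravo=BASE -> take LEFT -> foxtrot
i=3: L=delta R=delta -> agree -> delta
i=4: L=echo, R=delta=BASE -> take LEFT -> echo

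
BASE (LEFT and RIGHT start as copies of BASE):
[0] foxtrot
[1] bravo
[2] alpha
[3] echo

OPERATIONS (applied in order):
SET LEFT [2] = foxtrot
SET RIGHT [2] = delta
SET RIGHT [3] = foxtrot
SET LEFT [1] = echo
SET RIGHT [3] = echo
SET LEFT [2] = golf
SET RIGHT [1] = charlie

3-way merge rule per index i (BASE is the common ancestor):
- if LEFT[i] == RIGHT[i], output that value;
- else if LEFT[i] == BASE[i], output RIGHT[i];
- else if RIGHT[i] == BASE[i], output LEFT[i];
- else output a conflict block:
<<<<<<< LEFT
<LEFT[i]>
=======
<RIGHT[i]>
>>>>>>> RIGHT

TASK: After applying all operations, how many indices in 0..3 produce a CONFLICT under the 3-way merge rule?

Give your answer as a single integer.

Answer: 2

Derivation:
Final LEFT:  [foxtrot, echo, golf, echo]
Final RIGHT: [foxtrot, charlie, delta, echo]
i=0: L=foxtrot R=foxtrot -> agree -> foxtrot
i=1: BASE=bravo L=echo R=charlie all differ -> CONFLICT
i=2: BASE=alpha L=golf R=delta all differ -> CONFLICT
i=3: L=echo R=echo -> agree -> echo
Conflict count: 2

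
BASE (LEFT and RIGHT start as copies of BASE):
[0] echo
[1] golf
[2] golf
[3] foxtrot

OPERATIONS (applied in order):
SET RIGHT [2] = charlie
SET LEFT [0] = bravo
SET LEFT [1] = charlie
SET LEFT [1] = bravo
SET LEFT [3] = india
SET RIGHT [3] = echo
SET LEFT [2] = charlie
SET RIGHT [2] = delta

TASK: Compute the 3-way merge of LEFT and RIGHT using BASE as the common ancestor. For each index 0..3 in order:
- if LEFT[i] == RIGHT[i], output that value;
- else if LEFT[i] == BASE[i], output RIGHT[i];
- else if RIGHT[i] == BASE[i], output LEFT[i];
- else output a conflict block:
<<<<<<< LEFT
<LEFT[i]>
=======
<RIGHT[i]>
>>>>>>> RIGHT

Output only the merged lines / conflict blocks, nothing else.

Final LEFT:  [bravo, bravo, charlie, india]
Final RIGHT: [echo, golf, delta, echo]
i=0: L=bravo, R=echo=BASE -> take LEFT -> bravo
i=1: L=bravo, R=golf=BASE -> take LEFT -> bravo
i=2: BASE=golf L=charlie R=delta all differ -> CONFLICT
i=3: BASE=foxtrot L=india R=echo all differ -> CONFLICT

Answer: bravo
bravo
<<<<<<< LEFT
charlie
=======
delta
>>>>>>> RIGHT
<<<<<<< LEFT
india
=======
echo
>>>>>>> RIGHT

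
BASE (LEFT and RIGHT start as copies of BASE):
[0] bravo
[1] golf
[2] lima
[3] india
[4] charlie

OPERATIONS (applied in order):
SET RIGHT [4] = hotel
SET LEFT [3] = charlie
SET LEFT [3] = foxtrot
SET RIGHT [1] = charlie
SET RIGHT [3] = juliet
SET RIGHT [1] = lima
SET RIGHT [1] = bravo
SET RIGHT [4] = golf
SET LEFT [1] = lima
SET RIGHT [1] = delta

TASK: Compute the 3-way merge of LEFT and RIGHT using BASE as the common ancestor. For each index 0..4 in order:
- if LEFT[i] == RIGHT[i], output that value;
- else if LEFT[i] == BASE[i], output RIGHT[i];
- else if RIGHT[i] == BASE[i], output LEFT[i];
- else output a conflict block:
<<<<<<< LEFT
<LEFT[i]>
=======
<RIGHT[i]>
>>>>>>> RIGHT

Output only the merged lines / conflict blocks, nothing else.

Final LEFT:  [bravo, lima, lima, foxtrot, charlie]
Final RIGHT: [bravo, delta, lima, juliet, golf]
i=0: L=bravo R=bravo -> agree -> bravo
i=1: BASE=golf L=lima R=delta all differ -> CONFLICT
i=2: L=lima R=lima -> agree -> lima
i=3: BASE=india L=foxtrot R=juliet all differ -> CONFLICT
i=4: L=charlie=BASE, R=golf -> take RIGHT -> golf

Answer: bravo
<<<<<<< LEFT
lima
=======
delta
>>>>>>> RIGHT
lima
<<<<<<< LEFT
foxtrot
=======
juliet
>>>>>>> RIGHT
golf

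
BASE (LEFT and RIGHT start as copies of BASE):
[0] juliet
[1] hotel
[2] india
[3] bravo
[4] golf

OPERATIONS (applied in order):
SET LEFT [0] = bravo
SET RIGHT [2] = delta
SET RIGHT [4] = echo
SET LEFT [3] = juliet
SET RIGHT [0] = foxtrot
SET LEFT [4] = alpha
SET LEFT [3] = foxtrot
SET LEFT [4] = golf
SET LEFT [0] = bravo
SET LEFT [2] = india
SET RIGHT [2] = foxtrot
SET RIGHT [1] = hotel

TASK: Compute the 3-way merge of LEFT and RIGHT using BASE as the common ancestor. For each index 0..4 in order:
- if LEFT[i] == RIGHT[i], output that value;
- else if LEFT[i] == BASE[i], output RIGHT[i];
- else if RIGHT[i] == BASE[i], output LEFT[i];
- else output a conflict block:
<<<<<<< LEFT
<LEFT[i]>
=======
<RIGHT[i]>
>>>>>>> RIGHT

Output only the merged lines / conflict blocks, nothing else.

Final LEFT:  [bravo, hotel, india, foxtrot, golf]
Final RIGHT: [foxtrot, hotel, foxtrot, bravo, echo]
i=0: BASE=juliet L=bravo R=foxtrot all differ -> CONFLICT
i=1: L=hotel R=hotel -> agree -> hotel
i=2: L=india=BASE, R=foxtrot -> take RIGHT -> foxtrot
i=3: L=foxtrot, R=bravo=BASE -> take LEFT -> foxtrot
i=4: L=golf=BASE, R=echo -> take RIGHT -> echo

Answer: <<<<<<< LEFT
bravo
=======
foxtrot
>>>>>>> RIGHT
hotel
foxtrot
foxtrot
echo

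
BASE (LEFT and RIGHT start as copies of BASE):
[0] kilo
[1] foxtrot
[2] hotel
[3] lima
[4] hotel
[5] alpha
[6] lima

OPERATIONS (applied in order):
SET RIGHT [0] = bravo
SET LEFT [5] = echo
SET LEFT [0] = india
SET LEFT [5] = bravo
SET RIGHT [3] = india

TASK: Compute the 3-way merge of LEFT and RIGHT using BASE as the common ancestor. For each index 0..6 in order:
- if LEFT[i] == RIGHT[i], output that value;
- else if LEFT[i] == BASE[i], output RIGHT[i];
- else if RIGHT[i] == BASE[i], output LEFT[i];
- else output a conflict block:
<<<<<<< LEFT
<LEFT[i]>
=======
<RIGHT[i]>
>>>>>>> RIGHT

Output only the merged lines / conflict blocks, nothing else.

Answer: <<<<<<< LEFT
india
=======
bravo
>>>>>>> RIGHT
foxtrot
hotel
india
hotel
bravo
lima

Derivation:
Final LEFT:  [india, foxtrot, hotel, lima, hotel, bravo, lima]
Final RIGHT: [bravo, foxtrot, hotel, india, hotel, alpha, lima]
i=0: BASE=kilo L=india R=bravo all differ -> CONFLICT
i=1: L=foxtrot R=foxtrot -> agree -> foxtrot
i=2: L=hotel R=hotel -> agree -> hotel
i=3: L=lima=BASE, R=india -> take RIGHT -> india
i=4: L=hotel R=hotel -> agree -> hotel
i=5: L=bravo, R=alpha=BASE -> take LEFT -> bravo
i=6: L=lima R=lima -> agree -> lima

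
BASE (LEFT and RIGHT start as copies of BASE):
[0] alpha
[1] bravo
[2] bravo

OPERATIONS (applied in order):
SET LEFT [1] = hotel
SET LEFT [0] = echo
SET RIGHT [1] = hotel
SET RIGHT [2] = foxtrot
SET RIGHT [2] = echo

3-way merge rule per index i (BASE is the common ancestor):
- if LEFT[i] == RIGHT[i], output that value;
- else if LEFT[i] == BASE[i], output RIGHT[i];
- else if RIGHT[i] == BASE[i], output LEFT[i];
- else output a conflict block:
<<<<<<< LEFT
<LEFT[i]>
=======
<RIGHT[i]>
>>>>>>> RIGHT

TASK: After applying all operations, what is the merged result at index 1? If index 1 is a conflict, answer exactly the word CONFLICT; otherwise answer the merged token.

Final LEFT:  [echo, hotel, bravo]
Final RIGHT: [alpha, hotel, echo]
i=0: L=echo, R=alpha=BASE -> take LEFT -> echo
i=1: L=hotel R=hotel -> agree -> hotel
i=2: L=bravo=BASE, R=echo -> take RIGHT -> echo
Index 1 -> hotel

Answer: hotel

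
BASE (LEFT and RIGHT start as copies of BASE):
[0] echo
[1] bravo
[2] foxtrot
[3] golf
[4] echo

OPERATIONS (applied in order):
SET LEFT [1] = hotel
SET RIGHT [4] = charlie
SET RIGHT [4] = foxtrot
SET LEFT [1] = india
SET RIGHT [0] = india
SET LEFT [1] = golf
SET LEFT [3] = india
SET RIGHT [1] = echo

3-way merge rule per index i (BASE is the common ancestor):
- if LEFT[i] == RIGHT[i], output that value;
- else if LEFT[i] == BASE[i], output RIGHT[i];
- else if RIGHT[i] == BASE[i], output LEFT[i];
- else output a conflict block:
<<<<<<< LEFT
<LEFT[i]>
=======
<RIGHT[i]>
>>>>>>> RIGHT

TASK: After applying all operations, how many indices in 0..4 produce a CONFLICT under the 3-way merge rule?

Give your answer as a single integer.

Final LEFT:  [echo, golf, foxtrot, india, echo]
Final RIGHT: [india, echo, foxtrot, golf, foxtrot]
i=0: L=echo=BASE, R=india -> take RIGHT -> india
i=1: BASE=bravo L=golf R=echo all differ -> CONFLICT
i=2: L=foxtrot R=foxtrot -> agree -> foxtrot
i=3: L=india, R=golf=BASE -> take LEFT -> india
i=4: L=echo=BASE, R=foxtrot -> take RIGHT -> foxtrot
Conflict count: 1

Answer: 1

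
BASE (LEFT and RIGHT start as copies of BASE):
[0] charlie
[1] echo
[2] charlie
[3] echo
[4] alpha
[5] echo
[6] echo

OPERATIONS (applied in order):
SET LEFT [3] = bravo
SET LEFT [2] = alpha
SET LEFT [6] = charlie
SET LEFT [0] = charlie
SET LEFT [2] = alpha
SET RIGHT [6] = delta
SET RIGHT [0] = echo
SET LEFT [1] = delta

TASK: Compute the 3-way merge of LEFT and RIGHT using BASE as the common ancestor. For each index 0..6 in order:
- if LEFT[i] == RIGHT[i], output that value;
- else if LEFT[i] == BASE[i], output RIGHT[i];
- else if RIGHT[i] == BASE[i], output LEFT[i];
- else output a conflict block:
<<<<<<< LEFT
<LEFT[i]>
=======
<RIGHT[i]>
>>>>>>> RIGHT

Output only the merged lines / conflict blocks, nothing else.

Answer: echo
delta
alpha
bravo
alpha
echo
<<<<<<< LEFT
charlie
=======
delta
>>>>>>> RIGHT

Derivation:
Final LEFT:  [charlie, delta, alpha, bravo, alpha, echo, charlie]
Final RIGHT: [echo, echo, charlie, echo, alpha, echo, delta]
i=0: L=charlie=BASE, R=echo -> take RIGHT -> echo
i=1: L=delta, R=echo=BASE -> take LEFT -> delta
i=2: L=alpha, R=charlie=BASE -> take LEFT -> alpha
i=3: L=bravo, R=echo=BASE -> take LEFT -> bravo
i=4: L=alpha R=alpha -> agree -> alpha
i=5: L=echo R=echo -> agree -> echo
i=6: BASE=echo L=charlie R=delta all differ -> CONFLICT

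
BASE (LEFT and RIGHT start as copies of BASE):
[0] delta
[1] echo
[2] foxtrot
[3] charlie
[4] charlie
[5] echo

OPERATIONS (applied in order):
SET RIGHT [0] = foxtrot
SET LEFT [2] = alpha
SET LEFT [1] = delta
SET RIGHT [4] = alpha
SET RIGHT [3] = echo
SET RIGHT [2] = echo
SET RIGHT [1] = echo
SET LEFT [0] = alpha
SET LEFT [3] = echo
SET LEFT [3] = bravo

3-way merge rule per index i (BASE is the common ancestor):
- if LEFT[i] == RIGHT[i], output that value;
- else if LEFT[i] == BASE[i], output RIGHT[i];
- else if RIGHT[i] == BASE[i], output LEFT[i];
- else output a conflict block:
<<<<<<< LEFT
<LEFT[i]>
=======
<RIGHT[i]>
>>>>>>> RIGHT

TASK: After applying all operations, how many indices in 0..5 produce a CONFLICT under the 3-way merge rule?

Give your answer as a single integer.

Answer: 3

Derivation:
Final LEFT:  [alpha, delta, alpha, bravo, charlie, echo]
Final RIGHT: [foxtrot, echo, echo, echo, alpha, echo]
i=0: BASE=delta L=alpha R=foxtrot all differ -> CONFLICT
i=1: L=delta, R=echo=BASE -> take LEFT -> delta
i=2: BASE=foxtrot L=alpha R=echo all differ -> CONFLICT
i=3: BASE=charlie L=bravo R=echo all differ -> CONFLICT
i=4: L=charlie=BASE, R=alpha -> take RIGHT -> alpha
i=5: L=echo R=echo -> agree -> echo
Conflict count: 3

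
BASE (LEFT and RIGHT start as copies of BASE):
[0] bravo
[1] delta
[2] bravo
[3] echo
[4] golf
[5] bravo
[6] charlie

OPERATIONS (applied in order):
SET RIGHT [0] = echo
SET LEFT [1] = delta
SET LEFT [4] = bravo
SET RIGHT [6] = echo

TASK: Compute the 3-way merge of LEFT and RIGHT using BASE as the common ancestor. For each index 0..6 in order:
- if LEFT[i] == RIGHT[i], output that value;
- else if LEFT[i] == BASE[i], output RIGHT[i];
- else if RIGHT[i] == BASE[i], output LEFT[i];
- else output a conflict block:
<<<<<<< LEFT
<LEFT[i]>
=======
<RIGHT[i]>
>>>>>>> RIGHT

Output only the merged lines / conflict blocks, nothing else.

Final LEFT:  [bravo, delta, bravo, echo, bravo, bravo, charlie]
Final RIGHT: [echo, delta, bravo, echo, golf, bravo, echo]
i=0: L=bravo=BASE, R=echo -> take RIGHT -> echo
i=1: L=delta R=delta -> agree -> delta
i=2: L=bravo R=bravo -> agree -> bravo
i=3: L=echo R=echo -> agree -> echo
i=4: L=bravo, R=golf=BASE -> take LEFT -> bravo
i=5: L=bravo R=bravo -> agree -> bravo
i=6: L=charlie=BASE, R=echo -> take RIGHT -> echo

Answer: echo
delta
bravo
echo
bravo
bravo
echo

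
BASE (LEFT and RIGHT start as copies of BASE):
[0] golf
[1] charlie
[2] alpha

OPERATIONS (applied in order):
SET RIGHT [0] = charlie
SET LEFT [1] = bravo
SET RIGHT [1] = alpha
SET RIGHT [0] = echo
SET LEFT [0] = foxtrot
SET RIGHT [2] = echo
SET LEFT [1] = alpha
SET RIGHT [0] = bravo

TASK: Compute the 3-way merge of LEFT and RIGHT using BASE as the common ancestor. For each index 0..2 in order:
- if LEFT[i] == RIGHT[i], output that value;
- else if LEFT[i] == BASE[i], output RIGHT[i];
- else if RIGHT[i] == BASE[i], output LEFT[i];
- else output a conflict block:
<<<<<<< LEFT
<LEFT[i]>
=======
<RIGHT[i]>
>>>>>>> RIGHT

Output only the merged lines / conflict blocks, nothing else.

Final LEFT:  [foxtrot, alpha, alpha]
Final RIGHT: [bravo, alpha, echo]
i=0: BASE=golf L=foxtrot R=bravo all differ -> CONFLICT
i=1: L=alpha R=alpha -> agree -> alpha
i=2: L=alpha=BASE, R=echo -> take RIGHT -> echo

Answer: <<<<<<< LEFT
foxtrot
=======
bravo
>>>>>>> RIGHT
alpha
echo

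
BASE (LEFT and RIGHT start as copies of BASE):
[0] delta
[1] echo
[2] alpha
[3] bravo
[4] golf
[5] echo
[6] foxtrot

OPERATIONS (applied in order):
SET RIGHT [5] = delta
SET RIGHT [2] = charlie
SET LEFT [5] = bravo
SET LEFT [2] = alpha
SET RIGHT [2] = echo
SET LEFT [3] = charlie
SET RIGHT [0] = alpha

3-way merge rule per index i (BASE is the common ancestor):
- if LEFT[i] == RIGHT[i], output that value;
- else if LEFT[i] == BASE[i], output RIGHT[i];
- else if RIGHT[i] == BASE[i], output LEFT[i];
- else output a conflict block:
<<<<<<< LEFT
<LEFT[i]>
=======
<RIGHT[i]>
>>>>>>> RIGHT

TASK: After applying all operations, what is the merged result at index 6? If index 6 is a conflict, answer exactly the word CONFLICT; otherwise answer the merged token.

Answer: foxtrot

Derivation:
Final LEFT:  [delta, echo, alpha, charlie, golf, bravo, foxtrot]
Final RIGHT: [alpha, echo, echo, bravo, golf, delta, foxtrot]
i=0: L=delta=BASE, R=alpha -> take RIGHT -> alpha
i=1: L=echo R=echo -> agree -> echo
i=2: L=alpha=BASE, R=echo -> take RIGHT -> echo
i=3: L=charlie, R=bravo=BASE -> take LEFT -> charlie
i=4: L=golf R=golf -> agree -> golf
i=5: BASE=echo L=bravo R=delta all differ -> CONFLICT
i=6: L=foxtrot R=foxtrot -> agree -> foxtrot
Index 6 -> foxtrot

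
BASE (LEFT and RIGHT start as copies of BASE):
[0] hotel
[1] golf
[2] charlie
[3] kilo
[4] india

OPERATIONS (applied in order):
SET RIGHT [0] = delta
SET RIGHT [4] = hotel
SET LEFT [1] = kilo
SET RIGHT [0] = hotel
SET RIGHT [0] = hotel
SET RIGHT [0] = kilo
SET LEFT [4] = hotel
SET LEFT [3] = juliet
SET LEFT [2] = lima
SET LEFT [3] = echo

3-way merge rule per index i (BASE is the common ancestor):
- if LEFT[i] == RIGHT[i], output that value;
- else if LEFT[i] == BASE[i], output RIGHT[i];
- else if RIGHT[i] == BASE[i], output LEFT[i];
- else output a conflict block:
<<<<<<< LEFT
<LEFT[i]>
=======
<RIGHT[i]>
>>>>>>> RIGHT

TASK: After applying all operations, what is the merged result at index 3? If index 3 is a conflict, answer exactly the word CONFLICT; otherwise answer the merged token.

Answer: echo

Derivation:
Final LEFT:  [hotel, kilo, lima, echo, hotel]
Final RIGHT: [kilo, golf, charlie, kilo, hotel]
i=0: L=hotel=BASE, R=kilo -> take RIGHT -> kilo
i=1: L=kilo, R=golf=BASE -> take LEFT -> kilo
i=2: L=lima, R=charlie=BASE -> take LEFT -> lima
i=3: L=echo, R=kilo=BASE -> take LEFT -> echo
i=4: L=hotel R=hotel -> agree -> hotel
Index 3 -> echo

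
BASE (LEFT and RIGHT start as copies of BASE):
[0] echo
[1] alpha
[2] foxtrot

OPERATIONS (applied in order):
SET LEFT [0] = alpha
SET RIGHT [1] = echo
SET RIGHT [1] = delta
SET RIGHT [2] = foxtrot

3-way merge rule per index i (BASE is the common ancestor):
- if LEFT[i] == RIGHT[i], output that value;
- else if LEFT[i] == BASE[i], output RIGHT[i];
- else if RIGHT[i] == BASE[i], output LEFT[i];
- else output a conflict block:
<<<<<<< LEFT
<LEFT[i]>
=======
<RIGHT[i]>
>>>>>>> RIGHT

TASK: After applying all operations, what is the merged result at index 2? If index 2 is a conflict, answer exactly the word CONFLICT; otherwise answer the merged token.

Answer: foxtrot

Derivation:
Final LEFT:  [alpha, alpha, foxtrot]
Final RIGHT: [echo, delta, foxtrot]
i=0: L=alpha, R=echo=BASE -> take LEFT -> alpha
i=1: L=alpha=BASE, R=delta -> take RIGHT -> delta
i=2: L=foxtrot R=foxtrot -> agree -> foxtrot
Index 2 -> foxtrot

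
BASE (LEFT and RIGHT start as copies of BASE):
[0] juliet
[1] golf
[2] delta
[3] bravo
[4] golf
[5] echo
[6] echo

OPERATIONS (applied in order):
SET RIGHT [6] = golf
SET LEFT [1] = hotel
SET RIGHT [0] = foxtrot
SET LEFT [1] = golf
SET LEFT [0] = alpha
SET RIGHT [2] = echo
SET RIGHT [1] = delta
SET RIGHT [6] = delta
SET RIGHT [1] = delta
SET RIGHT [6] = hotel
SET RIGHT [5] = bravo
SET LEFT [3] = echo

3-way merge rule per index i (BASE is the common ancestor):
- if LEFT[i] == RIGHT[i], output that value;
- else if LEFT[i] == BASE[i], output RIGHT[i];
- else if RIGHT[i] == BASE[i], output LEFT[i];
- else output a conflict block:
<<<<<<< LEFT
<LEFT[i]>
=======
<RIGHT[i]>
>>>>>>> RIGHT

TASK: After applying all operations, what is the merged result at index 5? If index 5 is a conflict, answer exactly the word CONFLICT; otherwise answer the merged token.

Answer: bravo

Derivation:
Final LEFT:  [alpha, golf, delta, echo, golf, echo, echo]
Final RIGHT: [foxtrot, delta, echo, bravo, golf, bravo, hotel]
i=0: BASE=juliet L=alpha R=foxtrot all differ -> CONFLICT
i=1: L=golf=BASE, R=delta -> take RIGHT -> delta
i=2: L=delta=BASE, R=echo -> take RIGHT -> echo
i=3: L=echo, R=bravo=BASE -> take LEFT -> echo
i=4: L=golf R=golf -> agree -> golf
i=5: L=echo=BASE, R=bravo -> take RIGHT -> bravo
i=6: L=echo=BASE, R=hotel -> take RIGHT -> hotel
Index 5 -> bravo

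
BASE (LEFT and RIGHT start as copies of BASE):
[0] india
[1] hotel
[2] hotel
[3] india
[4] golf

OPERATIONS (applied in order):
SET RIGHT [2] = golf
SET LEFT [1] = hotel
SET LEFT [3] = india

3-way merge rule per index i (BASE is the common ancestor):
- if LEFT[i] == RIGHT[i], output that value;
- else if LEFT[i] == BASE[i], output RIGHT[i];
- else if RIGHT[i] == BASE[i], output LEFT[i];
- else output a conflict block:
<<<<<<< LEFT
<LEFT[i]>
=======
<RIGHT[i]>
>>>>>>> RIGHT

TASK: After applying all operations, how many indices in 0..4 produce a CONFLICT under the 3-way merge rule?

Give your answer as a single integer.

Answer: 0

Derivation:
Final LEFT:  [india, hotel, hotel, india, golf]
Final RIGHT: [india, hotel, golf, india, golf]
i=0: L=india R=india -> agree -> india
i=1: L=hotel R=hotel -> agree -> hotel
i=2: L=hotel=BASE, R=golf -> take RIGHT -> golf
i=3: L=india R=india -> agree -> india
i=4: L=golf R=golf -> agree -> golf
Conflict count: 0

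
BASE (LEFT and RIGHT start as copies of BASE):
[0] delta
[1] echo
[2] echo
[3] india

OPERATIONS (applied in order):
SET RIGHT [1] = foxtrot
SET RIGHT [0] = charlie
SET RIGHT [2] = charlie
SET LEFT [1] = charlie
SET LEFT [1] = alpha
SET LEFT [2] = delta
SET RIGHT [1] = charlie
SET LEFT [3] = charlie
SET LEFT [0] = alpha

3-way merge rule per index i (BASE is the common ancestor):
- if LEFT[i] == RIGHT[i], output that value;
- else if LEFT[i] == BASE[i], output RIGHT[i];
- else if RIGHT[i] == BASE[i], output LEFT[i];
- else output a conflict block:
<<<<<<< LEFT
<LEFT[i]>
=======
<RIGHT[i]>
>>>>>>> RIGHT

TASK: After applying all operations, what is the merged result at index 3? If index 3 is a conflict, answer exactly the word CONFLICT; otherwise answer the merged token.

Answer: charlie

Derivation:
Final LEFT:  [alpha, alpha, delta, charlie]
Final RIGHT: [charlie, charlie, charlie, india]
i=0: BASE=delta L=alpha R=charlie all differ -> CONFLICT
i=1: BASE=echo L=alpha R=charlie all differ -> CONFLICT
i=2: BASE=echo L=delta R=charlie all differ -> CONFLICT
i=3: L=charlie, R=india=BASE -> take LEFT -> charlie
Index 3 -> charlie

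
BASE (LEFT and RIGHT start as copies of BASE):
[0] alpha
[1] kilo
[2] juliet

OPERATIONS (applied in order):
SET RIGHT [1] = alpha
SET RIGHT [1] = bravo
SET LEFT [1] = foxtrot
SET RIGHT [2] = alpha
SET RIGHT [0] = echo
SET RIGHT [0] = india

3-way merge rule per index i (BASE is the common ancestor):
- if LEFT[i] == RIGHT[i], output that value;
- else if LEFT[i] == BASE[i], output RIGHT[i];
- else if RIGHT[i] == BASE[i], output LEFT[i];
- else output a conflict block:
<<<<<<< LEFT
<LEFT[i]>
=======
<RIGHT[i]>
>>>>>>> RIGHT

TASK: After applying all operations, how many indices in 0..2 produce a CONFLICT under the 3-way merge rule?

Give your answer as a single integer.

Answer: 1

Derivation:
Final LEFT:  [alpha, foxtrot, juliet]
Final RIGHT: [india, bravo, alpha]
i=0: L=alpha=BASE, R=india -> take RIGHT -> india
i=1: BASE=kilo L=foxtrot R=bravo all differ -> CONFLICT
i=2: L=juliet=BASE, R=alpha -> take RIGHT -> alpha
Conflict count: 1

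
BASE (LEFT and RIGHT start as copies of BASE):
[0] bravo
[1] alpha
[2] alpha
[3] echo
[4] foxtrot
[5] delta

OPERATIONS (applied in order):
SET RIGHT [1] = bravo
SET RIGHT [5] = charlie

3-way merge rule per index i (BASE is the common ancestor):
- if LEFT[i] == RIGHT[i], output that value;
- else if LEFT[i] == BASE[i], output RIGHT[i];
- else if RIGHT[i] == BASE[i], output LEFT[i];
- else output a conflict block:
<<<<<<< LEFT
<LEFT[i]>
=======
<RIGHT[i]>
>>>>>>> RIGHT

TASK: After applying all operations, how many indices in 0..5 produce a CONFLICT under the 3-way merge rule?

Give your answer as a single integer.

Final LEFT:  [bravo, alpha, alpha, echo, foxtrot, delta]
Final RIGHT: [bravo, bravo, alpha, echo, foxtrot, charlie]
i=0: L=bravo R=bravo -> agree -> bravo
i=1: L=alpha=BASE, R=bravo -> take RIGHT -> bravo
i=2: L=alpha R=alpha -> agree -> alpha
i=3: L=echo R=echo -> agree -> echo
i=4: L=foxtrot R=foxtrot -> agree -> foxtrot
i=5: L=delta=BASE, R=charlie -> take RIGHT -> charlie
Conflict count: 0

Answer: 0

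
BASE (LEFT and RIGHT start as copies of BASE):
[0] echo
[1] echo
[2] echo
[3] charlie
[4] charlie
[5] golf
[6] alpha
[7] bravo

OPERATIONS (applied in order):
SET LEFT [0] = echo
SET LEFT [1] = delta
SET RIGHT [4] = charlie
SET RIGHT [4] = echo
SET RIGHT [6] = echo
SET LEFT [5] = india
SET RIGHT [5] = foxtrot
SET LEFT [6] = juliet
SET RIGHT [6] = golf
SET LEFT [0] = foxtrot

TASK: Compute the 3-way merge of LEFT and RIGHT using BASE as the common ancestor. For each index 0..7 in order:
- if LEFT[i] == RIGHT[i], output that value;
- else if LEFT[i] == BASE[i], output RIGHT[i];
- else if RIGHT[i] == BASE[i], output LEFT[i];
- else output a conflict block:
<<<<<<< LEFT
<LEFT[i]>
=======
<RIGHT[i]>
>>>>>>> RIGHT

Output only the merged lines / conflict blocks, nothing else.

Final LEFT:  [foxtrot, delta, echo, charlie, charlie, india, juliet, bravo]
Final RIGHT: [echo, echo, echo, charlie, echo, foxtrot, golf, bravo]
i=0: L=foxtrot, R=echo=BASE -> take LEFT -> foxtrot
i=1: L=delta, R=echo=BASE -> take LEFT -> delta
i=2: L=echo R=echo -> agree -> echo
i=3: L=charlie R=charlie -> agree -> charlie
i=4: L=charlie=BASE, R=echo -> take RIGHT -> echo
i=5: BASE=golf L=india R=foxtrot all differ -> CONFLICT
i=6: BASE=alpha L=juliet R=golf all differ -> CONFLICT
i=7: L=bravo R=bravo -> agree -> bravo

Answer: foxtrot
delta
echo
charlie
echo
<<<<<<< LEFT
india
=======
foxtrot
>>>>>>> RIGHT
<<<<<<< LEFT
juliet
=======
golf
>>>>>>> RIGHT
bravo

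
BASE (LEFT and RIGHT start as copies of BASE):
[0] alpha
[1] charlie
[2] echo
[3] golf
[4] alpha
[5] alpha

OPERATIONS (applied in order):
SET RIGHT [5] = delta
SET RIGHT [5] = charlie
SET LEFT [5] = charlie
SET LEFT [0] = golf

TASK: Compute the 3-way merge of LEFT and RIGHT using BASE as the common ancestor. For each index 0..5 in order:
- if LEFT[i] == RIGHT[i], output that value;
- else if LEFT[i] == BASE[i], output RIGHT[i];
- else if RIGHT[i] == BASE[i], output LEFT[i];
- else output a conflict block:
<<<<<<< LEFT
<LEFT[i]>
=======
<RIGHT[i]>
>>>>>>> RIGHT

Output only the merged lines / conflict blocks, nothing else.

Final LEFT:  [golf, charlie, echo, golf, alpha, charlie]
Final RIGHT: [alpha, charlie, echo, golf, alpha, charlie]
i=0: L=golf, R=alpha=BASE -> take LEFT -> golf
i=1: L=charlie R=charlie -> agree -> charlie
i=2: L=echo R=echo -> agree -> echo
i=3: L=golf R=golf -> agree -> golf
i=4: L=alpha R=alpha -> agree -> alpha
i=5: L=charlie R=charlie -> agree -> charlie

Answer: golf
charlie
echo
golf
alpha
charlie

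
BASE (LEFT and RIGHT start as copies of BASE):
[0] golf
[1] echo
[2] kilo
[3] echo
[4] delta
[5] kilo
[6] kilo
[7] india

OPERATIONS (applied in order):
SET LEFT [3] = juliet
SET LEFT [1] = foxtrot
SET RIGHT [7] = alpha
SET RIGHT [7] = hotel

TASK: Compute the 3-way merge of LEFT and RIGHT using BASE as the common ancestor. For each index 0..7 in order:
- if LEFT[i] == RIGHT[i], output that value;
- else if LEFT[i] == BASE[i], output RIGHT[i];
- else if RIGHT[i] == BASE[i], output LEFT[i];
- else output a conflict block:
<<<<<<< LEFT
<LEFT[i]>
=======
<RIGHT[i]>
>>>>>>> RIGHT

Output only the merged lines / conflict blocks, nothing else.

Final LEFT:  [golf, foxtrot, kilo, juliet, delta, kilo, kilo, india]
Final RIGHT: [golf, echo, kilo, echo, delta, kilo, kilo, hotel]
i=0: L=golf R=golf -> agree -> golf
i=1: L=foxtrot, R=echo=BASE -> take LEFT -> foxtrot
i=2: L=kilo R=kilo -> agree -> kilo
i=3: L=juliet, R=echo=BASE -> take LEFT -> juliet
i=4: L=delta R=delta -> agree -> delta
i=5: L=kilo R=kilo -> agree -> kilo
i=6: L=kilo R=kilo -> agree -> kilo
i=7: L=india=BASE, R=hotel -> take RIGHT -> hotel

Answer: golf
foxtrot
kilo
juliet
delta
kilo
kilo
hotel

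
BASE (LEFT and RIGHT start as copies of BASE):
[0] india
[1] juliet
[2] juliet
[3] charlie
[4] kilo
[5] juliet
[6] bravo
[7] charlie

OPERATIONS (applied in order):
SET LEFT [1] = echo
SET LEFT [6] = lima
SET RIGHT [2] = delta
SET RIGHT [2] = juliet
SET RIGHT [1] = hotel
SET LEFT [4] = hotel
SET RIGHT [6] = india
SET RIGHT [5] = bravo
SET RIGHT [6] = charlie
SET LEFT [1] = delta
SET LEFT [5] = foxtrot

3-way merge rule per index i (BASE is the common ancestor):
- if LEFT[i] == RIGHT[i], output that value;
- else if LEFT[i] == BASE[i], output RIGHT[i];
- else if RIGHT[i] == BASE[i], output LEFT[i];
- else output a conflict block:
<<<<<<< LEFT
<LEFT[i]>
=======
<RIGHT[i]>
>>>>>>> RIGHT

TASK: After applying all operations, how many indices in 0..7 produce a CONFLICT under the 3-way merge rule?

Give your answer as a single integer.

Answer: 3

Derivation:
Final LEFT:  [india, delta, juliet, charlie, hotel, foxtrot, lima, charlie]
Final RIGHT: [india, hotel, juliet, charlie, kilo, bravo, charlie, charlie]
i=0: L=india R=india -> agree -> india
i=1: BASE=juliet L=delta R=hotel all differ -> CONFLICT
i=2: L=juliet R=juliet -> agree -> juliet
i=3: L=charlie R=charlie -> agree -> charlie
i=4: L=hotel, R=kilo=BASE -> take LEFT -> hotel
i=5: BASE=juliet L=foxtrot R=bravo all differ -> CONFLICT
i=6: BASE=bravo L=lima R=charlie all differ -> CONFLICT
i=7: L=charlie R=charlie -> agree -> charlie
Conflict count: 3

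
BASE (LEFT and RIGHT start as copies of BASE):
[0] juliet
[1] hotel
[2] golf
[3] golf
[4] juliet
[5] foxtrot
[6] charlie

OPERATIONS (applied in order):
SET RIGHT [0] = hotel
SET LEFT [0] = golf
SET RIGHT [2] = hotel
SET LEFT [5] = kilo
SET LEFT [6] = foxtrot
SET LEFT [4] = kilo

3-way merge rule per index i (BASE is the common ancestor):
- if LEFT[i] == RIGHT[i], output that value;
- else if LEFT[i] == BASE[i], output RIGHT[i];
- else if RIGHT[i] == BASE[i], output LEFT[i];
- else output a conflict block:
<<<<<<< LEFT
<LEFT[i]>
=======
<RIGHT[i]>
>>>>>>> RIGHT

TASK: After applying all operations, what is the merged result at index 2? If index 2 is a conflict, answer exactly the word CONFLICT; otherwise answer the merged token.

Final LEFT:  [golf, hotel, golf, golf, kilo, kilo, foxtrot]
Final RIGHT: [hotel, hotel, hotel, golf, juliet, foxtrot, charlie]
i=0: BASE=juliet L=golf R=hotel all differ -> CONFLICT
i=1: L=hotel R=hotel -> agree -> hotel
i=2: L=golf=BASE, R=hotel -> take RIGHT -> hotel
i=3: L=golf R=golf -> agree -> golf
i=4: L=kilo, R=juliet=BASE -> take LEFT -> kilo
i=5: L=kilo, R=foxtrot=BASE -> take LEFT -> kilo
i=6: L=foxtrot, R=charlie=BASE -> take LEFT -> foxtrot
Index 2 -> hotel

Answer: hotel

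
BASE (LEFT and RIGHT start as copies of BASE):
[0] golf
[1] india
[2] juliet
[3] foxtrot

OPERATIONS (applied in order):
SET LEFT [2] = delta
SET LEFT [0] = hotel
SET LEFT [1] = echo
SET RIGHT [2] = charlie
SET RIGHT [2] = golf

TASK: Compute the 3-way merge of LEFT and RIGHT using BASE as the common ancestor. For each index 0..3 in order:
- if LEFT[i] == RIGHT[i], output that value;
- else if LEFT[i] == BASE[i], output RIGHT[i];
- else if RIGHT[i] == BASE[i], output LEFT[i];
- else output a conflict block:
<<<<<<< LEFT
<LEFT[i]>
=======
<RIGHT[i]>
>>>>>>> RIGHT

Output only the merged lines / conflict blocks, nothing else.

Final LEFT:  [hotel, echo, delta, foxtrot]
Final RIGHT: [golf, india, golf, foxtrot]
i=0: L=hotel, R=golf=BASE -> take LEFT -> hotel
i=1: L=echo, R=india=BASE -> take LEFT -> echo
i=2: BASE=juliet L=delta R=golf all differ -> CONFLICT
i=3: L=foxtrot R=foxtrot -> agree -> foxtrot

Answer: hotel
echo
<<<<<<< LEFT
delta
=======
golf
>>>>>>> RIGHT
foxtrot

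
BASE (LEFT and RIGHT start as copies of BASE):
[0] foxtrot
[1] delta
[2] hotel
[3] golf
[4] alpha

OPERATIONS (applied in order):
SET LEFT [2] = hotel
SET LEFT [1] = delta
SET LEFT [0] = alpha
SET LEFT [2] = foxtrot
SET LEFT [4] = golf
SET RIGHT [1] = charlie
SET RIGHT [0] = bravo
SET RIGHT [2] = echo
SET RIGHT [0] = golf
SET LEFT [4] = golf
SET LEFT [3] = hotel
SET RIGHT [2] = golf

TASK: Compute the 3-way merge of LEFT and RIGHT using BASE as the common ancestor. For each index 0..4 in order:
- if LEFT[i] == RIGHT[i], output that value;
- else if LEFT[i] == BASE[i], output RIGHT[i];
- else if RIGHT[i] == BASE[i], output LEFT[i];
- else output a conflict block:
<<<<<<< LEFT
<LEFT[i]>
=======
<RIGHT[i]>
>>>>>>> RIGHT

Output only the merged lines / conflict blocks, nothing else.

Answer: <<<<<<< LEFT
alpha
=======
golf
>>>>>>> RIGHT
charlie
<<<<<<< LEFT
foxtrot
=======
golf
>>>>>>> RIGHT
hotel
golf

Derivation:
Final LEFT:  [alpha, delta, foxtrot, hotel, golf]
Final RIGHT: [golf, charlie, golf, golf, alpha]
i=0: BASE=foxtrot L=alpha R=golf all differ -> CONFLICT
i=1: L=delta=BASE, R=charlie -> take RIGHT -> charlie
i=2: BASE=hotel L=foxtrot R=golf all differ -> CONFLICT
i=3: L=hotel, R=golf=BASE -> take LEFT -> hotel
i=4: L=golf, R=alpha=BASE -> take LEFT -> golf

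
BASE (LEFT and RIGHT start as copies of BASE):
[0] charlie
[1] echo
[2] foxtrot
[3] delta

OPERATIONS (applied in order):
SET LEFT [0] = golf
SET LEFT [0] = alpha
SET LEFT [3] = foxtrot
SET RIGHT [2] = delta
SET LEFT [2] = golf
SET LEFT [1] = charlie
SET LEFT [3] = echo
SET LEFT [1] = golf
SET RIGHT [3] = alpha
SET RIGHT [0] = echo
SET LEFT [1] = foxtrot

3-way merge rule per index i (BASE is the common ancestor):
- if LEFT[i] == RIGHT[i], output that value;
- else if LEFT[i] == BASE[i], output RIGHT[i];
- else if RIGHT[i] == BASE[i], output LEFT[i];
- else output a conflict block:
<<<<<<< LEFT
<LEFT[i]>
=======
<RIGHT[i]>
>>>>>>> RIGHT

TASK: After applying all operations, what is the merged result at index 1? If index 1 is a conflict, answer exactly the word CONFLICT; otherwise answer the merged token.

Answer: foxtrot

Derivation:
Final LEFT:  [alpha, foxtrot, golf, echo]
Final RIGHT: [echo, echo, delta, alpha]
i=0: BASE=charlie L=alpha R=echo all differ -> CONFLICT
i=1: L=foxtrot, R=echo=BASE -> take LEFT -> foxtrot
i=2: BASE=foxtrot L=golf R=delta all differ -> CONFLICT
i=3: BASE=delta L=echo R=alpha all differ -> CONFLICT
Index 1 -> foxtrot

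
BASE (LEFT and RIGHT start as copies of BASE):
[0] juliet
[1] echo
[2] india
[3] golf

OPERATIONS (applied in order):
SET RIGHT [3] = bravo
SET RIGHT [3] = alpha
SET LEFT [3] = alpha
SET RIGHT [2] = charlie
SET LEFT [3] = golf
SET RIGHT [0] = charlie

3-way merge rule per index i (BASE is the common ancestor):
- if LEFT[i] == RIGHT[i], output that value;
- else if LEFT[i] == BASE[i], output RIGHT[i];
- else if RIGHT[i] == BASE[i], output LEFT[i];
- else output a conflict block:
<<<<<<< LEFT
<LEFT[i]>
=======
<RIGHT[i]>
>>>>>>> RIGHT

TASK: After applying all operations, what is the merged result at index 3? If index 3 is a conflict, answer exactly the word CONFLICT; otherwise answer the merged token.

Final LEFT:  [juliet, echo, india, golf]
Final RIGHT: [charlie, echo, charlie, alpha]
i=0: L=juliet=BASE, R=charlie -> take RIGHT -> charlie
i=1: L=echo R=echo -> agree -> echo
i=2: L=india=BASE, R=charlie -> take RIGHT -> charlie
i=3: L=golf=BASE, R=alpha -> take RIGHT -> alpha
Index 3 -> alpha

Answer: alpha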